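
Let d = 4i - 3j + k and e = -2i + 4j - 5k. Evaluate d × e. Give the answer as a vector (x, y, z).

i: (-3)·(-5) - 1·4 = 15 - 4 = 11
j: 1·(-2) - 4·(-5) = -2 - (-20) = 18
k: 4·4 - (-3)·(-2) = 16 - 6 = 10
d × e = (11, 18, 10)

(11, 18, 10)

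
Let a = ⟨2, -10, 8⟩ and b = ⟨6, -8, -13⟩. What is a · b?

a · b = 2·6 + (-10)·(-8) + 8·(-13) = 12 + 80 - 104 = -12

-12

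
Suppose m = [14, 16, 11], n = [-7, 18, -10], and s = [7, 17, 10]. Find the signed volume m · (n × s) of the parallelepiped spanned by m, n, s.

n × s:
i: 18·10 - (-10)·17 = 180 - (-170) = 350
j: (-10)·7 - (-7)·10 = -70 - (-70) = 0
k: (-7)·17 - 18·7 = -119 - 126 = -245
n × s = (350, 0, -245)
m · (n × s) = 14·350 + 16·0 + 11·(-245) = 4900 + 0 - 2695 = 2205

2205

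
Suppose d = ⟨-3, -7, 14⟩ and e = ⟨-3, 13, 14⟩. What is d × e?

(-280, 0, -60)

i: (-7)·14 - 14·13 = -98 - 182 = -280
j: 14·(-3) - (-3)·14 = -42 - (-42) = 0
k: (-3)·13 - (-7)·(-3) = -39 - 21 = -60
d × e = (-280, 0, -60)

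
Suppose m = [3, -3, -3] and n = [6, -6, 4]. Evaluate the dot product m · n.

m · n = 3·6 + (-3)·(-6) + (-3)·4 = 18 + 18 - 12 = 24

24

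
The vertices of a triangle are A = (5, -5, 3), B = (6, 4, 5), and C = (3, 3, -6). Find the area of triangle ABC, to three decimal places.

AB = (1, 9, 2),  AC = (-2, 8, -9)
i: 9·(-9) - 2·8 = -81 - 16 = -97
j: 2·(-2) - 1·(-9) = -4 - (-9) = 5
k: 1·8 - 9·(-2) = 8 - (-18) = 26
AB × AC = (-97, 5, 26)
|AB × AC| = √10110 ≈ 100.5485
area = ½ · 100.5485 ≈ 50.274

50.274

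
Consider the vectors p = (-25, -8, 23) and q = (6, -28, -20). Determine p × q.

i: (-8)·(-20) - 23·(-28) = 160 - (-644) = 804
j: 23·6 - (-25)·(-20) = 138 - 500 = -362
k: (-25)·(-28) - (-8)·6 = 700 - (-48) = 748
p × q = (804, -362, 748)

(804, -362, 748)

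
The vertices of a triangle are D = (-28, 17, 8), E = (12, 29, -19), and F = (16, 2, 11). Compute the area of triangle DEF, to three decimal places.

DE = (40, 12, -27),  DF = (44, -15, 3)
i: 12·3 - (-27)·(-15) = 36 - 405 = -369
j: (-27)·44 - 40·3 = -1188 - 120 = -1308
k: 40·(-15) - 12·44 = -600 - 528 = -1128
DE × DF = (-369, -1308, -1128)
|DE × DF| = √3119409 ≈ 1766.1849
area = ½ · 1766.1849 ≈ 883.092

883.092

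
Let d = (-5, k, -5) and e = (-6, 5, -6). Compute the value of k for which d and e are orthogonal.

-12

d · e = (-5)·(-6) + k·5 + (-5)·(-6) = 60 + 5k
Set equal to 0: 5k = -60, so k = -12.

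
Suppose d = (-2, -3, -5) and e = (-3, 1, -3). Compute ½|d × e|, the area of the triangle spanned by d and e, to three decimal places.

i: (-3)·(-3) - (-5)·1 = 9 - (-5) = 14
j: (-5)·(-3) - (-2)·(-3) = 15 - 6 = 9
k: (-2)·1 - (-3)·(-3) = -2 - 9 = -11
d × e = (14, 9, -11)
|d × e| = √(14² + 9² + (-11)²) = √398 ≈ 19.9499
area = ½ · 19.9499 ≈ 9.975

9.975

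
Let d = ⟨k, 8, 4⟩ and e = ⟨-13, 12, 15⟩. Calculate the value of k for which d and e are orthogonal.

12

d · e = k·(-13) + 8·12 + 4·15 = 156 - 13k
Set equal to 0: -13k = -156, so k = 12.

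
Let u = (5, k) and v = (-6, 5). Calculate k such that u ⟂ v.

6

u · v = 5·(-6) + k·5 = -30 + 5k
Set equal to 0: 5k = 30, so k = 6.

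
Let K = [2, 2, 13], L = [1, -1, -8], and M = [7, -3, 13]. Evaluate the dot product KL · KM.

KL = L − K = (-1, -3, -21)
KM = M − K = (5, -5, 0)
KL · KM = (-1)·5 + (-3)·(-5) + (-21)·0 = -5 + 15 + 0 = 10

10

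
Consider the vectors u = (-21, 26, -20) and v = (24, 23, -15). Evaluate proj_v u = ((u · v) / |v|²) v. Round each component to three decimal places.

u · v = (-21)·24 + 26·23 + (-20)·(-15) = -504 + 598 + 300 = 394
|v|² = 576 + 529 + 225 = 1330
proj_v u = (394/1330) · (24, 23, -15) ≈ (7.110, 6.814, -4.444)

(7.110, 6.814, -4.444)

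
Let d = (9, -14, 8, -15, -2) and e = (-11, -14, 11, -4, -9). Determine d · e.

263

d · e = 9·(-11) + (-14)·(-14) + 8·11 + (-15)·(-4) + (-2)·(-9) = -99 + 196 + 88 + 60 + 18 = 263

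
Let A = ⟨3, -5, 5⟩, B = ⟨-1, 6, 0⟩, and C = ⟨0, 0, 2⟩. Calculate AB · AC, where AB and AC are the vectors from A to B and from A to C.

AB = B − A = (-4, 11, -5)
AC = C − A = (-3, 5, -3)
AB · AC = (-4)·(-3) + 11·5 + (-5)·(-3) = 12 + 55 + 15 = 82

82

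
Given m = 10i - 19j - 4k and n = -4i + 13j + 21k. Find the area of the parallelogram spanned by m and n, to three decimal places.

i: (-19)·21 - (-4)·13 = -399 - (-52) = -347
j: (-4)·(-4) - 10·21 = 16 - 210 = -194
k: 10·13 - (-19)·(-4) = 130 - 76 = 54
m × n = (-347, -194, 54)
|m × n| = √((-347)² + (-194)² + 54²) = √160961 ≈ 401.1995

401.199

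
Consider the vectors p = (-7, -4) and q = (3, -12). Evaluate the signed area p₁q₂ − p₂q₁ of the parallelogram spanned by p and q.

(-7)·(-12) - (-4)·3 = 84 - (-12) = 96

96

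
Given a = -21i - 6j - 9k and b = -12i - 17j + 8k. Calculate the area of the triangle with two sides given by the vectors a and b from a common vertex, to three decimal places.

i: (-6)·8 - (-9)·(-17) = -48 - 153 = -201
j: (-9)·(-12) - (-21)·8 = 108 - (-168) = 276
k: (-21)·(-17) - (-6)·(-12) = 357 - 72 = 285
a × b = (-201, 276, 285)
|a × b| = √((-201)² + 276² + 285²) = √197802 ≈ 444.7494
area = ½ · 444.7494 ≈ 222.375

222.375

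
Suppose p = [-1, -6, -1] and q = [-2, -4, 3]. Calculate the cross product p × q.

(-22, 5, -8)

i: (-6)·3 - (-1)·(-4) = -18 - 4 = -22
j: (-1)·(-2) - (-1)·3 = 2 - (-3) = 5
k: (-1)·(-4) - (-6)·(-2) = 4 - 12 = -8
p × q = (-22, 5, -8)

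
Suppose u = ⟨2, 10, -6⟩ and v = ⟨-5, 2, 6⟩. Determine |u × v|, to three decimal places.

91.782

i: 10·6 - (-6)·2 = 60 - (-12) = 72
j: (-6)·(-5) - 2·6 = 30 - 12 = 18
k: 2·2 - 10·(-5) = 4 - (-50) = 54
u × v = (72, 18, 54)
|u × v| = √(72² + 18² + 54²) = √8424 ≈ 91.7824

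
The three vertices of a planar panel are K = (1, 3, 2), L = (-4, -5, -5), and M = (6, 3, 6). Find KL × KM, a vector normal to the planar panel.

KL = (-5, -8, -7)
KM = (5, 0, 4)
i: (-8)·4 - (-7)·0 = -32 - 0 = -32
j: (-7)·5 - (-5)·4 = -35 - (-20) = -15
k: (-5)·0 - (-8)·5 = 0 - (-40) = 40
KL × KM = (-32, -15, 40)

(-32, -15, 40)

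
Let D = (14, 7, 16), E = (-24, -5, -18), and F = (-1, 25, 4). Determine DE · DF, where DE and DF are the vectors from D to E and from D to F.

DE = E − D = (-38, -12, -34)
DF = F − D = (-15, 18, -12)
DE · DF = (-38)·(-15) + (-12)·18 + (-34)·(-12) = 570 - 216 + 408 = 762

762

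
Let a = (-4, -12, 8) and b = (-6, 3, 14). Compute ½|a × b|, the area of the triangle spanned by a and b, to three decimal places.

104.862

i: (-12)·14 - 8·3 = -168 - 24 = -192
j: 8·(-6) - (-4)·14 = -48 - (-56) = 8
k: (-4)·3 - (-12)·(-6) = -12 - 72 = -84
a × b = (-192, 8, -84)
|a × b| = √((-192)² + 8² + (-84)²) = √43984 ≈ 209.7236
area = ½ · 209.7236 ≈ 104.862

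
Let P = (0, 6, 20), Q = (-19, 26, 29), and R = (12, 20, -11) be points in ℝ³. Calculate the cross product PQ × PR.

PQ = (-19, 20, 9)
PR = (12, 14, -31)
i: 20·(-31) - 9·14 = -620 - 126 = -746
j: 9·12 - (-19)·(-31) = 108 - 589 = -481
k: (-19)·14 - 20·12 = -266 - 240 = -506
PQ × PR = (-746, -481, -506)

(-746, -481, -506)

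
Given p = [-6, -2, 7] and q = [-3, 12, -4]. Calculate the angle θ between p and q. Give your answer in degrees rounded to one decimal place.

106.1

p · q = (-6)·(-3) + (-2)·12 + 7·(-4) = 18 - 24 - 28 = -34
|p|² = 36 + 4 + 49 = 89,  |p| = √89 ≈ 9.433981
|q|² = 9 + 144 + 16 = 169,  |q| = √169 ≈ 13.000000
cos θ = -34 / (9.433981 · 13.000000) ≈ -0.27723
θ = arccos(-0.27723) ≈ 106.1°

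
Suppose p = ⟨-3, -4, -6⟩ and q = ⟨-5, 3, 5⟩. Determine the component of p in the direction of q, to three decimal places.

-3.515

p · q = (-3)·(-5) + (-4)·3 + (-6)·5 = 15 - 12 - 30 = -27
|q| = √(25 + 9 + 25) = √59 ≈ 7.6811
comp_q p = -27 / √59 ≈ -3.515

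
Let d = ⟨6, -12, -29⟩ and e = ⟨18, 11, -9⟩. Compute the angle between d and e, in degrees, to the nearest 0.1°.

d · e = 6·18 + (-12)·11 + (-29)·(-9) = 108 - 132 + 261 = 237
|d|² = 36 + 144 + 841 = 1021,  |d| = √1021 ≈ 31.953091
|e|² = 324 + 121 + 81 = 526,  |e| = √526 ≈ 22.934690
cos θ = 237 / (31.953091 · 22.934690) ≈ 0.32340
θ = arccos(0.32340) ≈ 71.1°

71.1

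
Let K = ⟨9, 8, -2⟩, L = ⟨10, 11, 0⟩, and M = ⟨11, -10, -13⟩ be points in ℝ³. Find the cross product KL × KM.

KL = (1, 3, 2)
KM = (2, -18, -11)
i: 3·(-11) - 2·(-18) = -33 - (-36) = 3
j: 2·2 - 1·(-11) = 4 - (-11) = 15
k: 1·(-18) - 3·2 = -18 - 6 = -24
KL × KM = (3, 15, -24)

(3, 15, -24)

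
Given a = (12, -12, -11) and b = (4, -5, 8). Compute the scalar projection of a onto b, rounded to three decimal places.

1.952

a · b = 12·4 + (-12)·(-5) + (-11)·8 = 48 + 60 - 88 = 20
|b| = √(16 + 25 + 64) = √105 ≈ 10.2470
comp_b a = 20 / √105 ≈ 1.952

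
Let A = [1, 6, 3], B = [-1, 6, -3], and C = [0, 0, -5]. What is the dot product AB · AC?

50

AB = B − A = (-2, 0, -6)
AC = C − A = (-1, -6, -8)
AB · AC = (-2)·(-1) + 0·(-6) + (-6)·(-8) = 2 + 0 + 48 = 50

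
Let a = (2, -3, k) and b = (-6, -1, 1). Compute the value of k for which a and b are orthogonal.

a · b = 2·(-6) + (-3)·(-1) + k·1 = -9 + 1k
Set equal to 0: 1k = 9, so k = 9.

9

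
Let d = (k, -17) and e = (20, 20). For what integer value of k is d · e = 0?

d · e = k·20 + (-17)·20 = -340 + 20k
Set equal to 0: 20k = 340, so k = 17.

17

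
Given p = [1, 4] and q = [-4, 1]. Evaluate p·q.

0

p · q = 1·(-4) + 4·1 = -4 + 4 = 0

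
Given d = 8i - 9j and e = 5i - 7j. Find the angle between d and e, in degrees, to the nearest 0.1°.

d · e = 8·5 + (-9)·(-7) = 40 + 63 = 103
|d|² = 64 + 81 = 145,  |d| = √145 ≈ 12.041595
|e|² = 25 + 49 = 74,  |e| = √74 ≈ 8.602325
cos θ = 103 / (12.041595 · 8.602325) ≈ 0.99435
θ = arccos(0.99435) ≈ 6.1°

6.1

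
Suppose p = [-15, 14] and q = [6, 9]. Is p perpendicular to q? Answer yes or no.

no

p · q = (-15)·6 + 14·9 = -90 + 126 = 36
Nonzero, so the vectors are not orthogonal.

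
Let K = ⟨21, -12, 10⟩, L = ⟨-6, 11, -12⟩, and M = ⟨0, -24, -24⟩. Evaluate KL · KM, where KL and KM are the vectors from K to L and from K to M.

1039

KL = L − K = (-27, 23, -22)
KM = M − K = (-21, -12, -34)
KL · KM = (-27)·(-21) + 23·(-12) + (-22)·(-34) = 567 - 276 + 748 = 1039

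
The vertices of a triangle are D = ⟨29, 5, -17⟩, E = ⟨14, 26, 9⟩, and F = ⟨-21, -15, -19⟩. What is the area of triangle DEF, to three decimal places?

DE = (-15, 21, 26),  DF = (-50, -20, -2)
i: 21·(-2) - 26·(-20) = -42 - (-520) = 478
j: 26·(-50) - (-15)·(-2) = -1300 - 30 = -1330
k: (-15)·(-20) - 21·(-50) = 300 - (-1050) = 1350
DE × DF = (478, -1330, 1350)
|DE × DF| = √3819884 ≈ 1954.4524
area = ½ · 1954.4524 ≈ 977.226

977.226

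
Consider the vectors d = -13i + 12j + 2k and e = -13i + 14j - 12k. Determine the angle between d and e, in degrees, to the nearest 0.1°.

d · e = (-13)·(-13) + 12·14 + 2·(-12) = 169 + 168 - 24 = 313
|d|² = 169 + 144 + 4 = 317,  |d| = √317 ≈ 17.804494
|e|² = 169 + 196 + 144 = 509,  |e| = √509 ≈ 22.561028
cos θ = 313 / (17.804494 · 22.561028) ≈ 0.77921
θ = arccos(0.77921) ≈ 38.8°

38.8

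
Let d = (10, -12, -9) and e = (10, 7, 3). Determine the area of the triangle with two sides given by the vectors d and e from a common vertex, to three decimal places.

i: (-12)·3 - (-9)·7 = -36 - (-63) = 27
j: (-9)·10 - 10·3 = -90 - 30 = -120
k: 10·7 - (-12)·10 = 70 - (-120) = 190
d × e = (27, -120, 190)
|d × e| = √(27² + (-120)² + 190²) = √51229 ≈ 226.3382
area = ½ · 226.3382 ≈ 113.169

113.169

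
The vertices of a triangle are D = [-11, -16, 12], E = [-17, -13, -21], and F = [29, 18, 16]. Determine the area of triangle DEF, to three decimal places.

876.149

DE = (-6, 3, -33),  DF = (40, 34, 4)
i: 3·4 - (-33)·34 = 12 - (-1122) = 1134
j: (-33)·40 - (-6)·4 = -1320 - (-24) = -1296
k: (-6)·34 - 3·40 = -204 - 120 = -324
DE × DF = (1134, -1296, -324)
|DE × DF| = √3070548 ≈ 1752.2979
area = ½ · 1752.2979 ≈ 876.149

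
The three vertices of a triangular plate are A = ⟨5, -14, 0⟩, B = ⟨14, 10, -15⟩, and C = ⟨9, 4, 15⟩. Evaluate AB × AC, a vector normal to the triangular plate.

(630, -195, 66)

AB = (9, 24, -15)
AC = (4, 18, 15)
i: 24·15 - (-15)·18 = 360 - (-270) = 630
j: (-15)·4 - 9·15 = -60 - 135 = -195
k: 9·18 - 24·4 = 162 - 96 = 66
AB × AC = (630, -195, 66)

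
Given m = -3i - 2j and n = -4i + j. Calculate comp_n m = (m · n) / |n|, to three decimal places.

2.425

m · n = (-3)·(-4) + (-2)·1 = 12 - 2 = 10
|n| = √(16 + 1) = √17 ≈ 4.1231
comp_n m = 10 / √17 ≈ 2.425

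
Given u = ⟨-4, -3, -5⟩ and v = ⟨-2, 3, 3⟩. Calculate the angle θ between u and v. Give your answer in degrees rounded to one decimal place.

u · v = (-4)·(-2) + (-3)·3 + (-5)·3 = 8 - 9 - 15 = -16
|u|² = 16 + 9 + 25 = 50,  |u| = √50 ≈ 7.071068
|v|² = 4 + 9 + 9 = 22,  |v| = √22 ≈ 4.690416
cos θ = -16 / (7.071068 · 4.690416) ≈ -0.48242
θ = arccos(-0.48242) ≈ 118.8°

118.8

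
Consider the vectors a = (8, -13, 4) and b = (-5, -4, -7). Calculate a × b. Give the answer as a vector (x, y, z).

i: (-13)·(-7) - 4·(-4) = 91 - (-16) = 107
j: 4·(-5) - 8·(-7) = -20 - (-56) = 36
k: 8·(-4) - (-13)·(-5) = -32 - 65 = -97
a × b = (107, 36, -97)

(107, 36, -97)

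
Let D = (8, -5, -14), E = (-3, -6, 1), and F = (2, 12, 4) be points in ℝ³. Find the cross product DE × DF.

(-273, 108, -193)

DE = (-11, -1, 15)
DF = (-6, 17, 18)
i: (-1)·18 - 15·17 = -18 - 255 = -273
j: 15·(-6) - (-11)·18 = -90 - (-198) = 108
k: (-11)·17 - (-1)·(-6) = -187 - 6 = -193
DE × DF = (-273, 108, -193)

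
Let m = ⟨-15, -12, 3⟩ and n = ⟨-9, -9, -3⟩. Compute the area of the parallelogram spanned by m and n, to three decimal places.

99.408

i: (-12)·(-3) - 3·(-9) = 36 - (-27) = 63
j: 3·(-9) - (-15)·(-3) = -27 - 45 = -72
k: (-15)·(-9) - (-12)·(-9) = 135 - 108 = 27
m × n = (63, -72, 27)
|m × n| = √(63² + (-72)² + 27²) = √9882 ≈ 99.4082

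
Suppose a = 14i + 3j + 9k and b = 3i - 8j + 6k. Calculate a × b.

(90, -57, -121)

i: 3·6 - 9·(-8) = 18 - (-72) = 90
j: 9·3 - 14·6 = 27 - 84 = -57
k: 14·(-8) - 3·3 = -112 - 9 = -121
a × b = (90, -57, -121)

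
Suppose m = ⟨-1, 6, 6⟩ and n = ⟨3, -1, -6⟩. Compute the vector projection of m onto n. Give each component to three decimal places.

(-2.935, 0.978, 5.870)

m · n = (-1)·3 + 6·(-1) + 6·(-6) = -3 - 6 - 36 = -45
|n|² = 9 + 1 + 36 = 46
proj_n m = (-45/46) · (3, -1, -6) ≈ (-2.935, 0.978, 5.870)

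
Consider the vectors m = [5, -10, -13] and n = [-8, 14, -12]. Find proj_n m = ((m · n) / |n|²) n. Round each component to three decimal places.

(0.475, -0.832, 0.713)

m · n = 5·(-8) + (-10)·14 + (-13)·(-12) = -40 - 140 + 156 = -24
|n|² = 64 + 196 + 144 = 404
proj_n m = (-24/404) · (-8, 14, -12) ≈ (0.475, -0.832, 0.713)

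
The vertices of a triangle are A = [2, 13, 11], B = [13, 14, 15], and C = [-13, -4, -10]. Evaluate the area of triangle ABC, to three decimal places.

AB = (11, 1, 4),  AC = (-15, -17, -21)
i: 1·(-21) - 4·(-17) = -21 - (-68) = 47
j: 4·(-15) - 11·(-21) = -60 - (-231) = 171
k: 11·(-17) - 1·(-15) = -187 - (-15) = -172
AB × AC = (47, 171, -172)
|AB × AC| = √61034 ≈ 247.0506
area = ½ · 247.0506 ≈ 123.525

123.525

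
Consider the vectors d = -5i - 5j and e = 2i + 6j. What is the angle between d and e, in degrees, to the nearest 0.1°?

153.4

d · e = (-5)·2 + (-5)·6 = -10 - 30 = -40
|d|² = 25 + 25 = 50,  |d| = √50 ≈ 7.071068
|e|² = 4 + 36 = 40,  |e| = √40 ≈ 6.324555
cos θ = -40 / (7.071068 · 6.324555) ≈ -0.89443
θ = arccos(-0.89443) ≈ 153.4°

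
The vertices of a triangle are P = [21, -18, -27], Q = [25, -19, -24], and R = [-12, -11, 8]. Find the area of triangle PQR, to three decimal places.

122.762

PQ = (4, -1, 3),  PR = (-33, 7, 35)
i: (-1)·35 - 3·7 = -35 - 21 = -56
j: 3·(-33) - 4·35 = -99 - 140 = -239
k: 4·7 - (-1)·(-33) = 28 - 33 = -5
PQ × PR = (-56, -239, -5)
|PQ × PR| = √60282 ≈ 245.5239
area = ½ · 245.5239 ≈ 122.762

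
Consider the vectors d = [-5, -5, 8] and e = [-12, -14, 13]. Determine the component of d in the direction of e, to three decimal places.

d · e = (-5)·(-12) + (-5)·(-14) + 8·13 = 60 + 70 + 104 = 234
|e| = √(144 + 196 + 169) = √509 ≈ 22.5610
comp_e d = 234 / √509 ≈ 10.372

10.372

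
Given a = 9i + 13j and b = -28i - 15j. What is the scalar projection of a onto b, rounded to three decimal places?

a · b = 9·(-28) + 13·(-15) = -252 - 195 = -447
|b| = √(784 + 225) = √1009 ≈ 31.7648
comp_b a = -447 / √1009 ≈ -14.072

-14.072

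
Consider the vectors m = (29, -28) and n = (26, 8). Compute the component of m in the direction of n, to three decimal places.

19.483

m · n = 29·26 + (-28)·8 = 754 - 224 = 530
|n| = √(676 + 64) = √740 ≈ 27.2029
comp_n m = 530 / √740 ≈ 19.483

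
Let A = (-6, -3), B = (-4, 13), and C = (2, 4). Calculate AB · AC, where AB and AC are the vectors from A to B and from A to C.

128

AB = B − A = (2, 16)
AC = C − A = (8, 7)
AB · AC = 2·8 + 16·7 = 16 + 112 = 128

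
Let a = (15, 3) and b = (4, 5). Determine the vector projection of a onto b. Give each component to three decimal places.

a · b = 15·4 + 3·5 = 60 + 15 = 75
|b|² = 16 + 25 = 41
proj_b a = (75/41) · (4, 5) ≈ (7.317, 9.146)

(7.317, 9.146)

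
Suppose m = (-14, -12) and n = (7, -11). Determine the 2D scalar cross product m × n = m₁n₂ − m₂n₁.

(-14)·(-11) - (-12)·7 = 154 - (-84) = 238

238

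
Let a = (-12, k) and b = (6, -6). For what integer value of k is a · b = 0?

a · b = (-12)·6 + k·(-6) = -72 - 6k
Set equal to 0: -6k = 72, so k = -12.

-12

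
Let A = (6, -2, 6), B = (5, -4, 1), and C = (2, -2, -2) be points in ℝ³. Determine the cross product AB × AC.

(16, 12, -8)

AB = (-1, -2, -5)
AC = (-4, 0, -8)
i: (-2)·(-8) - (-5)·0 = 16 - 0 = 16
j: (-5)·(-4) - (-1)·(-8) = 20 - 8 = 12
k: (-1)·0 - (-2)·(-4) = 0 - 8 = -8
AB × AC = (16, 12, -8)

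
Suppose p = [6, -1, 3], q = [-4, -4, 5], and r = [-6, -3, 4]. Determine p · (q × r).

-28

q × r:
i: (-4)·4 - 5·(-3) = -16 - (-15) = -1
j: 5·(-6) - (-4)·4 = -30 - (-16) = -14
k: (-4)·(-3) - (-4)·(-6) = 12 - 24 = -12
q × r = (-1, -14, -12)
p · (q × r) = 6·(-1) + (-1)·(-14) + 3·(-12) = -6 + 14 - 36 = -28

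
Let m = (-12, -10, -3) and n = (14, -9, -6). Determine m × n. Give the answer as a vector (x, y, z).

(33, -114, 248)

i: (-10)·(-6) - (-3)·(-9) = 60 - 27 = 33
j: (-3)·14 - (-12)·(-6) = -42 - 72 = -114
k: (-12)·(-9) - (-10)·14 = 108 - (-140) = 248
m × n = (33, -114, 248)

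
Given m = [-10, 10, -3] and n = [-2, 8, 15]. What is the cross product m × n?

(174, 156, -60)

i: 10·15 - (-3)·8 = 150 - (-24) = 174
j: (-3)·(-2) - (-10)·15 = 6 - (-150) = 156
k: (-10)·8 - 10·(-2) = -80 - (-20) = -60
m × n = (174, 156, -60)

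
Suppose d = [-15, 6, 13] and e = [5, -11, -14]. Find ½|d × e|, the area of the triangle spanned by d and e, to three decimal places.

i: 6·(-14) - 13·(-11) = -84 - (-143) = 59
j: 13·5 - (-15)·(-14) = 65 - 210 = -145
k: (-15)·(-11) - 6·5 = 165 - 30 = 135
d × e = (59, -145, 135)
|d × e| = √(59² + (-145)² + 135²) = √42731 ≈ 206.7148
area = ½ · 206.7148 ≈ 103.357

103.357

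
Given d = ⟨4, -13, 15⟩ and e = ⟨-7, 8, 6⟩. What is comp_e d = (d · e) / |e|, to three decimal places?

-3.441

d · e = 4·(-7) + (-13)·8 + 15·6 = -28 - 104 + 90 = -42
|e| = √(49 + 64 + 36) = √149 ≈ 12.2066
comp_e d = -42 / √149 ≈ -3.441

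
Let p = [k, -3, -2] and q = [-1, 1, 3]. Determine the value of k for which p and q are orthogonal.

-9

p · q = k·(-1) + (-3)·1 + (-2)·3 = -9 - 1k
Set equal to 0: -1k = 9, so k = -9.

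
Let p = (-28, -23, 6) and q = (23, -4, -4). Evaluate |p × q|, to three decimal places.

651.930

i: (-23)·(-4) - 6·(-4) = 92 - (-24) = 116
j: 6·23 - (-28)·(-4) = 138 - 112 = 26
k: (-28)·(-4) - (-23)·23 = 112 - (-529) = 641
p × q = (116, 26, 641)
|p × q| = √(116² + 26² + 641²) = √425013 ≈ 651.9302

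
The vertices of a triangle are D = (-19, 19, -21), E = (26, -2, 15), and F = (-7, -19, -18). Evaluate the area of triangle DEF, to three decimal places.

DE = (45, -21, 36),  DF = (12, -38, 3)
i: (-21)·3 - 36·(-38) = -63 - (-1368) = 1305
j: 36·12 - 45·3 = 432 - 135 = 297
k: 45·(-38) - (-21)·12 = -1710 - (-252) = -1458
DE × DF = (1305, 297, -1458)
|DE × DF| = √3916998 ≈ 1979.1407
area = ½ · 1979.1407 ≈ 989.570

989.570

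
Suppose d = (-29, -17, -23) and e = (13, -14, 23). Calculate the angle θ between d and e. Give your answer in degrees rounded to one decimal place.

123.3

d · e = (-29)·13 + (-17)·(-14) + (-23)·23 = -377 + 238 - 529 = -668
|d|² = 841 + 289 + 529 = 1659,  |d| = √1659 ≈ 40.730824
|e|² = 169 + 196 + 529 = 894,  |e| = √894 ≈ 29.899833
cos θ = -668 / (40.730824 · 29.899833) ≈ -0.54851
θ = arccos(-0.54851) ≈ 123.3°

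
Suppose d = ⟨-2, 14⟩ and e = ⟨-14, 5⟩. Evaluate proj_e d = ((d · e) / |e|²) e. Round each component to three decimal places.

(-6.208, 2.217)

d · e = (-2)·(-14) + 14·5 = 28 + 70 = 98
|e|² = 196 + 25 = 221
proj_e d = (98/221) · (-14, 5) ≈ (-6.208, 2.217)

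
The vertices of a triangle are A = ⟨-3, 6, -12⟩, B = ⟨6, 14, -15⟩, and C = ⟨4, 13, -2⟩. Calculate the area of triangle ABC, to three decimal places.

AB = (9, 8, -3),  AC = (7, 7, 10)
i: 8·10 - (-3)·7 = 80 - (-21) = 101
j: (-3)·7 - 9·10 = -21 - 90 = -111
k: 9·7 - 8·7 = 63 - 56 = 7
AB × AC = (101, -111, 7)
|AB × AC| = √22571 ≈ 150.2365
area = ½ · 150.2365 ≈ 75.118

75.118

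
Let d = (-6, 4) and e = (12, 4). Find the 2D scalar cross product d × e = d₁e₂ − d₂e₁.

(-6)·4 - 4·12 = -24 - 48 = -72

-72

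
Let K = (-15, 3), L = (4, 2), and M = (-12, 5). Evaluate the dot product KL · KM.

55

KL = L − K = (19, -1)
KM = M − K = (3, 2)
KL · KM = 19·3 + (-1)·2 = 57 - 2 = 55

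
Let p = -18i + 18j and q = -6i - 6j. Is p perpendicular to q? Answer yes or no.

yes

p · q = (-18)·(-6) + 18·(-6) = 108 - 108 = 0
Zero, so the vectors are orthogonal.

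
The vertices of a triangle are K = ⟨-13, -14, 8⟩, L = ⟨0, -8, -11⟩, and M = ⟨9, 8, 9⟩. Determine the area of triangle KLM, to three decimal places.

KL = (13, 6, -19),  KM = (22, 22, 1)
i: 6·1 - (-19)·22 = 6 - (-418) = 424
j: (-19)·22 - 13·1 = -418 - 13 = -431
k: 13·22 - 6·22 = 286 - 132 = 154
KL × KM = (424, -431, 154)
|KL × KM| = √389253 ≈ 623.9014
area = ½ · 623.9014 ≈ 311.951

311.951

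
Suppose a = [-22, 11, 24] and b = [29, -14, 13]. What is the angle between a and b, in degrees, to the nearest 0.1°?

113.7

a · b = (-22)·29 + 11·(-14) + 24·13 = -638 - 154 + 312 = -480
|a|² = 484 + 121 + 576 = 1181,  |a| = √1181 ≈ 34.365681
|b|² = 841 + 196 + 169 = 1206,  |b| = √1206 ≈ 34.727511
cos θ = -480 / (34.365681 · 34.727511) ≈ -0.40220
θ = arccos(-0.40220) ≈ 113.7°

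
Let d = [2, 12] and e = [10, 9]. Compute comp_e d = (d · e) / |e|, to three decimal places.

9.514

d · e = 2·10 + 12·9 = 20 + 108 = 128
|e| = √(100 + 81) = √181 ≈ 13.4536
comp_e d = 128 / √181 ≈ 9.514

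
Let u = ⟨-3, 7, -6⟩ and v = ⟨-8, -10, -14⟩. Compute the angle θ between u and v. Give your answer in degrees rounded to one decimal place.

78.1

u · v = (-3)·(-8) + 7·(-10) + (-6)·(-14) = 24 - 70 + 84 = 38
|u|² = 9 + 49 + 36 = 94,  |u| = √94 ≈ 9.695360
|v|² = 64 + 100 + 196 = 360,  |v| = √360 ≈ 18.973666
cos θ = 38 / (9.695360 · 18.973666) ≈ 0.20657
θ = arccos(0.20657) ≈ 78.1°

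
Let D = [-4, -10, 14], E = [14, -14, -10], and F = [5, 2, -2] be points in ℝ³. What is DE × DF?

(352, 72, 252)

DE = (18, -4, -24)
DF = (9, 12, -16)
i: (-4)·(-16) - (-24)·12 = 64 - (-288) = 352
j: (-24)·9 - 18·(-16) = -216 - (-288) = 72
k: 18·12 - (-4)·9 = 216 - (-36) = 252
DE × DF = (352, 72, 252)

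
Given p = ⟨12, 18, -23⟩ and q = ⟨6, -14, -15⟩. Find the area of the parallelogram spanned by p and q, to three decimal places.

654.526

i: 18·(-15) - (-23)·(-14) = -270 - 322 = -592
j: (-23)·6 - 12·(-15) = -138 - (-180) = 42
k: 12·(-14) - 18·6 = -168 - 108 = -276
p × q = (-592, 42, -276)
|p × q| = √((-592)² + 42² + (-276)²) = √428404 ≈ 654.5258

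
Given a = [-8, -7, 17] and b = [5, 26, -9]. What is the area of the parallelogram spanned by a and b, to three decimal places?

416.820

i: (-7)·(-9) - 17·26 = 63 - 442 = -379
j: 17·5 - (-8)·(-9) = 85 - 72 = 13
k: (-8)·26 - (-7)·5 = -208 - (-35) = -173
a × b = (-379, 13, -173)
|a × b| = √((-379)² + 13² + (-173)²) = √173739 ≈ 416.8201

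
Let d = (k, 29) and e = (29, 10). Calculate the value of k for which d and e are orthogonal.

-10

d · e = k·29 + 29·10 = 290 + 29k
Set equal to 0: 29k = -290, so k = -10.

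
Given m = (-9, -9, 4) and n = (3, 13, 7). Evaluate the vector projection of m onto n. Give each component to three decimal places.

(-1.533, -6.643, -3.577)

m · n = (-9)·3 + (-9)·13 + 4·7 = -27 - 117 + 28 = -116
|n|² = 9 + 169 + 49 = 227
proj_n m = (-116/227) · (3, 13, 7) ≈ (-1.533, -6.643, -3.577)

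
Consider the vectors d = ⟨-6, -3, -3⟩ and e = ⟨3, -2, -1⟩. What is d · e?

d · e = (-6)·3 + (-3)·(-2) + (-3)·(-1) = -18 + 6 + 3 = -9

-9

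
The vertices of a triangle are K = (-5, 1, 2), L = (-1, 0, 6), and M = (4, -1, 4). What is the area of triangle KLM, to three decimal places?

14.327

KL = (4, -1, 4),  KM = (9, -2, 2)
i: (-1)·2 - 4·(-2) = -2 - (-8) = 6
j: 4·9 - 4·2 = 36 - 8 = 28
k: 4·(-2) - (-1)·9 = -8 - (-9) = 1
KL × KM = (6, 28, 1)
|KL × KM| = √821 ≈ 28.6531
area = ½ · 28.6531 ≈ 14.327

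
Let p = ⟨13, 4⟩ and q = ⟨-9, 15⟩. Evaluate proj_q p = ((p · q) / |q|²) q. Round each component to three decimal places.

p · q = 13·(-9) + 4·15 = -117 + 60 = -57
|q|² = 81 + 225 = 306
proj_q p = (-57/306) · (-9, 15) ≈ (1.676, -2.794)

(1.676, -2.794)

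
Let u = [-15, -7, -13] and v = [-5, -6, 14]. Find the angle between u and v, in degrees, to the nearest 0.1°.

101.1

u · v = (-15)·(-5) + (-7)·(-6) + (-13)·14 = 75 + 42 - 182 = -65
|u|² = 225 + 49 + 169 = 443,  |u| = √443 ≈ 21.047565
|v|² = 25 + 36 + 196 = 257,  |v| = √257 ≈ 16.031220
cos θ = -65 / (21.047565 · 16.031220) ≈ -0.19264
θ = arccos(-0.19264) ≈ 101.1°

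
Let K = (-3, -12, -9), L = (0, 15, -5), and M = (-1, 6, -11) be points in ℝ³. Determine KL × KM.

KL = (3, 27, 4)
KM = (2, 18, -2)
i: 27·(-2) - 4·18 = -54 - 72 = -126
j: 4·2 - 3·(-2) = 8 - (-6) = 14
k: 3·18 - 27·2 = 54 - 54 = 0
KL × KM = (-126, 14, 0)

(-126, 14, 0)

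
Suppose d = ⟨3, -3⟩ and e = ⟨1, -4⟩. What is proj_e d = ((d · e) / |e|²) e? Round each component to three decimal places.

(0.882, -3.529)

d · e = 3·1 + (-3)·(-4) = 3 + 12 = 15
|e|² = 1 + 16 = 17
proj_e d = (15/17) · (1, -4) ≈ (0.882, -3.529)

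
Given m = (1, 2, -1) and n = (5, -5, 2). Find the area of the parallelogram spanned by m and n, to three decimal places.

i: 2·2 - (-1)·(-5) = 4 - 5 = -1
j: (-1)·5 - 1·2 = -5 - 2 = -7
k: 1·(-5) - 2·5 = -5 - 10 = -15
m × n = (-1, -7, -15)
|m × n| = √((-1)² + (-7)² + (-15)²) = √275 ≈ 16.5831

16.583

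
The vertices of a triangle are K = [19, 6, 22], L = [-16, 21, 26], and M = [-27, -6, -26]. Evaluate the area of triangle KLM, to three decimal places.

KL = (-35, 15, 4),  KM = (-46, -12, -48)
i: 15·(-48) - 4·(-12) = -720 - (-48) = -672
j: 4·(-46) - (-35)·(-48) = -184 - 1680 = -1864
k: (-35)·(-12) - 15·(-46) = 420 - (-690) = 1110
KL × KM = (-672, -1864, 1110)
|KL × KM| = √5158180 ≈ 2271.1627
area = ½ · 2271.1627 ≈ 1135.581

1135.581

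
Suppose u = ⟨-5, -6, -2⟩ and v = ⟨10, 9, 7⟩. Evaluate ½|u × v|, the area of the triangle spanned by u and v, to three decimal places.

16.016

i: (-6)·7 - (-2)·9 = -42 - (-18) = -24
j: (-2)·10 - (-5)·7 = -20 - (-35) = 15
k: (-5)·9 - (-6)·10 = -45 - (-60) = 15
u × v = (-24, 15, 15)
|u × v| = √((-24)² + 15² + 15²) = √1026 ≈ 32.0312
area = ½ · 32.0312 ≈ 16.016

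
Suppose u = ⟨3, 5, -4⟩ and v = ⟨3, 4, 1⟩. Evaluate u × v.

i: 5·1 - (-4)·4 = 5 - (-16) = 21
j: (-4)·3 - 3·1 = -12 - 3 = -15
k: 3·4 - 5·3 = 12 - 15 = -3
u × v = (21, -15, -3)

(21, -15, -3)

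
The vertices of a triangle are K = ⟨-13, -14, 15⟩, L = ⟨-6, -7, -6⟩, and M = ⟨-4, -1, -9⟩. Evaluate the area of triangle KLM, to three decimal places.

55.340

KL = (7, 7, -21),  KM = (9, 13, -24)
i: 7·(-24) - (-21)·13 = -168 - (-273) = 105
j: (-21)·9 - 7·(-24) = -189 - (-168) = -21
k: 7·13 - 7·9 = 91 - 63 = 28
KL × KM = (105, -21, 28)
|KL × KM| = √12250 ≈ 110.6797
area = ½ · 110.6797 ≈ 55.340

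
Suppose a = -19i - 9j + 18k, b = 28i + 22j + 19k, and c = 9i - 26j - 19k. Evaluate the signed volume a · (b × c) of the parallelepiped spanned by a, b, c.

-24439

b × c:
i: 22·(-19) - 19·(-26) = -418 - (-494) = 76
j: 19·9 - 28·(-19) = 171 - (-532) = 703
k: 28·(-26) - 22·9 = -728 - 198 = -926
b × c = (76, 703, -926)
a · (b × c) = (-19)·76 + (-9)·703 + 18·(-926) = -1444 - 6327 - 16668 = -24439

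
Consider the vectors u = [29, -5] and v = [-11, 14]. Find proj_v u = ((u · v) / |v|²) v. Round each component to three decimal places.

(13.498, -17.180)

u · v = 29·(-11) + (-5)·14 = -319 - 70 = -389
|v|² = 121 + 196 = 317
proj_v u = (-389/317) · (-11, 14) ≈ (13.498, -17.180)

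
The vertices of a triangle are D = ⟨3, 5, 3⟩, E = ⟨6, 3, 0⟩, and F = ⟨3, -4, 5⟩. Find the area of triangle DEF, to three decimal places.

20.773

DE = (3, -2, -3),  DF = (0, -9, 2)
i: (-2)·2 - (-3)·(-9) = -4 - 27 = -31
j: (-3)·0 - 3·2 = 0 - 6 = -6
k: 3·(-9) - (-2)·0 = -27 - 0 = -27
DE × DF = (-31, -6, -27)
|DE × DF| = √1726 ≈ 41.5452
area = ½ · 41.5452 ≈ 20.773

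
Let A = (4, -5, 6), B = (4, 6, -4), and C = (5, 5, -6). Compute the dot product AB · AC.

230

AB = B − A = (0, 11, -10)
AC = C − A = (1, 10, -12)
AB · AC = 0·1 + 11·10 + (-10)·(-12) = 0 + 110 + 120 = 230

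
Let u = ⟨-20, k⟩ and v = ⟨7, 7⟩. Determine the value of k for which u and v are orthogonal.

20

u · v = (-20)·7 + k·7 = -140 + 7k
Set equal to 0: 7k = 140, so k = 20.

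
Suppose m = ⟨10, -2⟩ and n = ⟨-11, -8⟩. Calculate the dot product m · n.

-94

m · n = 10·(-11) + (-2)·(-8) = -110 + 16 = -94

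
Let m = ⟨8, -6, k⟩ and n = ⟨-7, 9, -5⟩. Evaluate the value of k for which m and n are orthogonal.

m · n = 8·(-7) + (-6)·9 + k·(-5) = -110 - 5k
Set equal to 0: -5k = 110, so k = -22.

-22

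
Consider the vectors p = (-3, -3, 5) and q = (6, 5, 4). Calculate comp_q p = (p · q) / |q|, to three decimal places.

-1.481

p · q = (-3)·6 + (-3)·5 + 5·4 = -18 - 15 + 20 = -13
|q| = √(36 + 25 + 16) = √77 ≈ 8.7750
comp_q p = -13 / √77 ≈ -1.481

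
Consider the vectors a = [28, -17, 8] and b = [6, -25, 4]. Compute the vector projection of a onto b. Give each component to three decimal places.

(5.539, -23.080, 3.693)

a · b = 28·6 + (-17)·(-25) + 8·4 = 168 + 425 + 32 = 625
|b|² = 36 + 625 + 16 = 677
proj_b a = (625/677) · (6, -25, 4) ≈ (5.539, -23.080, 3.693)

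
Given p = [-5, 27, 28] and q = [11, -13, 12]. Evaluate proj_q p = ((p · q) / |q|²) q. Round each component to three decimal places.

p · q = (-5)·11 + 27·(-13) + 28·12 = -55 - 351 + 336 = -70
|q|² = 121 + 169 + 144 = 434
proj_q p = (-70/434) · (11, -13, 12) ≈ (-1.774, 2.097, -1.935)

(-1.774, 2.097, -1.935)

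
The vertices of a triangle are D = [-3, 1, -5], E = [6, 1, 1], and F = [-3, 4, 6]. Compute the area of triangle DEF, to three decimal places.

52.091

DE = (9, 0, 6),  DF = (0, 3, 11)
i: 0·11 - 6·3 = 0 - 18 = -18
j: 6·0 - 9·11 = 0 - 99 = -99
k: 9·3 - 0·0 = 27 - 0 = 27
DE × DF = (-18, -99, 27)
|DE × DF| = √10854 ≈ 104.1825
area = ½ · 104.1825 ≈ 52.091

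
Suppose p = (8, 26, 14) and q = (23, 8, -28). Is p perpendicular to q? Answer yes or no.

p · q = 8·23 + 26·8 + 14·(-28) = 184 + 208 - 392 = 0
Zero, so the vectors are orthogonal.

yes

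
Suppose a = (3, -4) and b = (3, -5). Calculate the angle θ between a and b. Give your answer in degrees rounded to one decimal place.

a · b = 3·3 + (-4)·(-5) = 9 + 20 = 29
|a|² = 9 + 16 = 25,  |a| = √25 ≈ 5.000000
|b|² = 9 + 25 = 34,  |b| = √34 ≈ 5.830952
cos θ = 29 / (5.000000 · 5.830952) ≈ 0.99469
θ = arccos(0.99469) ≈ 5.9°

5.9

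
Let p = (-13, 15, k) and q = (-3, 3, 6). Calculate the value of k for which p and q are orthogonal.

-14

p · q = (-13)·(-3) + 15·3 + k·6 = 84 + 6k
Set equal to 0: 6k = -84, so k = -14.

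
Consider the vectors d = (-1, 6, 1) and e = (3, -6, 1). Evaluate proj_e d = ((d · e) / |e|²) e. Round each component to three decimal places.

d · e = (-1)·3 + 6·(-6) + 1·1 = -3 - 36 + 1 = -38
|e|² = 9 + 36 + 1 = 46
proj_e d = (-38/46) · (3, -6, 1) ≈ (-2.478, 4.957, -0.826)

(-2.478, 4.957, -0.826)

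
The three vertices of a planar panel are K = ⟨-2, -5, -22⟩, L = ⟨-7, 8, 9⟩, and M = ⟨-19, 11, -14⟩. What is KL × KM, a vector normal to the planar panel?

KL = (-5, 13, 31)
KM = (-17, 16, 8)
i: 13·8 - 31·16 = 104 - 496 = -392
j: 31·(-17) - (-5)·8 = -527 - (-40) = -487
k: (-5)·16 - 13·(-17) = -80 - (-221) = 141
KL × KM = (-392, -487, 141)

(-392, -487, 141)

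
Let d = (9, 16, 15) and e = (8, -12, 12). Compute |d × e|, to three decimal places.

i: 16·12 - 15·(-12) = 192 - (-180) = 372
j: 15·8 - 9·12 = 120 - 108 = 12
k: 9·(-12) - 16·8 = -108 - 128 = -236
d × e = (372, 12, -236)
|d × e| = √(372² + 12² + (-236)²) = √194224 ≈ 440.7085

440.709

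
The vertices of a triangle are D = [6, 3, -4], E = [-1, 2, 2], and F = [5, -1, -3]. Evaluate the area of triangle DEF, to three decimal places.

DE = (-7, -1, 6),  DF = (-1, -4, 1)
i: (-1)·1 - 6·(-4) = -1 - (-24) = 23
j: 6·(-1) - (-7)·1 = -6 - (-7) = 1
k: (-7)·(-4) - (-1)·(-1) = 28 - 1 = 27
DE × DF = (23, 1, 27)
|DE × DF| = √1259 ≈ 35.4824
area = ½ · 35.4824 ≈ 17.741

17.741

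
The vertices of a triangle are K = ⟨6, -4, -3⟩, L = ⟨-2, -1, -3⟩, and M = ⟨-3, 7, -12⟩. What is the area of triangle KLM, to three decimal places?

49.076

KL = (-8, 3, 0),  KM = (-9, 11, -9)
i: 3·(-9) - 0·11 = -27 - 0 = -27
j: 0·(-9) - (-8)·(-9) = 0 - 72 = -72
k: (-8)·11 - 3·(-9) = -88 - (-27) = -61
KL × KM = (-27, -72, -61)
|KL × KM| = √9634 ≈ 98.1529
area = ½ · 98.1529 ≈ 49.076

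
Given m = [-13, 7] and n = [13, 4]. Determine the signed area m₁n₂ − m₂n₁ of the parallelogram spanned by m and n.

-143

(-13)·4 - 7·13 = -52 - 91 = -143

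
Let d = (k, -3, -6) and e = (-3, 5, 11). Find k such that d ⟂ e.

-27

d · e = k·(-3) + (-3)·5 + (-6)·11 = -81 - 3k
Set equal to 0: -3k = 81, so k = -27.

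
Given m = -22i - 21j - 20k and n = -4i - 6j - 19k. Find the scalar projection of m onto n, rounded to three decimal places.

m · n = (-22)·(-4) + (-21)·(-6) + (-20)·(-19) = 88 + 126 + 380 = 594
|n| = √(16 + 36 + 361) = √413 ≈ 20.3224
comp_n m = 594 / √413 ≈ 29.229

29.229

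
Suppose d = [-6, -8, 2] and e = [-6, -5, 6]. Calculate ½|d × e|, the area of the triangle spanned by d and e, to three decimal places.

i: (-8)·6 - 2·(-5) = -48 - (-10) = -38
j: 2·(-6) - (-6)·6 = -12 - (-36) = 24
k: (-6)·(-5) - (-8)·(-6) = 30 - 48 = -18
d × e = (-38, 24, -18)
|d × e| = √((-38)² + 24² + (-18)²) = √2344 ≈ 48.4149
area = ½ · 48.4149 ≈ 24.207

24.207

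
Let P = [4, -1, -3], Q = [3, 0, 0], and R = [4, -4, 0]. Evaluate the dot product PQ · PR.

PQ = Q − P = (-1, 1, 3)
PR = R − P = (0, -3, 3)
PQ · PR = (-1)·0 + 1·(-3) + 3·3 = 0 - 3 + 9 = 6

6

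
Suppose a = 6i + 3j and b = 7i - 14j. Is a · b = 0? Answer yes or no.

yes

a · b = 6·7 + 3·(-14) = 42 - 42 = 0
Zero, so the vectors are orthogonal.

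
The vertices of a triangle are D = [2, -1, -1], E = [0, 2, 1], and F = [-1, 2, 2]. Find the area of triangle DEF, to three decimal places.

DE = (-2, 3, 2),  DF = (-3, 3, 3)
i: 3·3 - 2·3 = 9 - 6 = 3
j: 2·(-3) - (-2)·3 = -6 - (-6) = 0
k: (-2)·3 - 3·(-3) = -6 - (-9) = 3
DE × DF = (3, 0, 3)
|DE × DF| = √18 ≈ 4.2426
area = ½ · 4.2426 ≈ 2.121

2.121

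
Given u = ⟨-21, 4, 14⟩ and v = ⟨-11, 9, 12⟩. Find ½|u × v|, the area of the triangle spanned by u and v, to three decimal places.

i: 4·12 - 14·9 = 48 - 126 = -78
j: 14·(-11) - (-21)·12 = -154 - (-252) = 98
k: (-21)·9 - 4·(-11) = -189 - (-44) = -145
u × v = (-78, 98, -145)
|u × v| = √((-78)² + 98² + (-145)²) = √36713 ≈ 191.6064
area = ½ · 191.6064 ≈ 95.803

95.803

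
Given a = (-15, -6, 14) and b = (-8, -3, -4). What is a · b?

82

a · b = (-15)·(-8) + (-6)·(-3) + 14·(-4) = 120 + 18 - 56 = 82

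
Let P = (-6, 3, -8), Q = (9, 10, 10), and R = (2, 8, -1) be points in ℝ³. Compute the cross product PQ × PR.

PQ = (15, 7, 18)
PR = (8, 5, 7)
i: 7·7 - 18·5 = 49 - 90 = -41
j: 18·8 - 15·7 = 144 - 105 = 39
k: 15·5 - 7·8 = 75 - 56 = 19
PQ × PR = (-41, 39, 19)

(-41, 39, 19)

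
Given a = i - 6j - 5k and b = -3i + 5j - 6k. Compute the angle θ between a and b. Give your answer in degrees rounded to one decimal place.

a · b = 1·(-3) + (-6)·5 + (-5)·(-6) = -3 - 30 + 30 = -3
|a|² = 1 + 36 + 25 = 62,  |a| = √62 ≈ 7.874008
|b|² = 9 + 25 + 36 = 70,  |b| = √70 ≈ 8.366600
cos θ = -3 / (7.874008 · 8.366600) ≈ -0.04554
θ = arccos(-0.04554) ≈ 92.6°

92.6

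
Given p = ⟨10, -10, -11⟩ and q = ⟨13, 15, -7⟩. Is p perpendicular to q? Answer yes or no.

no

p · q = 10·13 + (-10)·15 + (-11)·(-7) = 130 - 150 + 77 = 57
Nonzero, so the vectors are not orthogonal.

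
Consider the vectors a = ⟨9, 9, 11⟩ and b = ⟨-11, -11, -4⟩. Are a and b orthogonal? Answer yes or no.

no

a · b = 9·(-11) + 9·(-11) + 11·(-4) = -99 - 99 - 44 = -242
Nonzero, so the vectors are not orthogonal.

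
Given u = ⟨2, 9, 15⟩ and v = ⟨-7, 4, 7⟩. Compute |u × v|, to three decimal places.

138.604

i: 9·7 - 15·4 = 63 - 60 = 3
j: 15·(-7) - 2·7 = -105 - 14 = -119
k: 2·4 - 9·(-7) = 8 - (-63) = 71
u × v = (3, -119, 71)
|u × v| = √(3² + (-119)² + 71²) = √19211 ≈ 138.6038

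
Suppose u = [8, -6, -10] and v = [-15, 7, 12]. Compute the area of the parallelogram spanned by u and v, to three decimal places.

63.844

i: (-6)·12 - (-10)·7 = -72 - (-70) = -2
j: (-10)·(-15) - 8·12 = 150 - 96 = 54
k: 8·7 - (-6)·(-15) = 56 - 90 = -34
u × v = (-2, 54, -34)
|u × v| = √((-2)² + 54² + (-34)²) = √4076 ≈ 63.8436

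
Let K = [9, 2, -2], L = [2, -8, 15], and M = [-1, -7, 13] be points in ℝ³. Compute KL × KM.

(3, -65, -37)

KL = (-7, -10, 17)
KM = (-10, -9, 15)
i: (-10)·15 - 17·(-9) = -150 - (-153) = 3
j: 17·(-10) - (-7)·15 = -170 - (-105) = -65
k: (-7)·(-9) - (-10)·(-10) = 63 - 100 = -37
KL × KM = (3, -65, -37)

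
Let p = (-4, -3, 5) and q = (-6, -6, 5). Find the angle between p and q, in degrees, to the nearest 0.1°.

p · q = (-4)·(-6) + (-3)·(-6) + 5·5 = 24 + 18 + 25 = 67
|p|² = 16 + 9 + 25 = 50,  |p| = √50 ≈ 7.071068
|q|² = 36 + 36 + 25 = 97,  |q| = √97 ≈ 9.848858
cos θ = 67 / (7.071068 · 9.848858) ≈ 0.96206
θ = arccos(0.96206) ≈ 15.8°

15.8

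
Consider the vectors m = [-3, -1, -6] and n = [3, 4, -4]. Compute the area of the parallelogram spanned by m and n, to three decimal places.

i: (-1)·(-4) - (-6)·4 = 4 - (-24) = 28
j: (-6)·3 - (-3)·(-4) = -18 - 12 = -30
k: (-3)·4 - (-1)·3 = -12 - (-3) = -9
m × n = (28, -30, -9)
|m × n| = √(28² + (-30)² + (-9)²) = √1765 ≈ 42.0119

42.012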